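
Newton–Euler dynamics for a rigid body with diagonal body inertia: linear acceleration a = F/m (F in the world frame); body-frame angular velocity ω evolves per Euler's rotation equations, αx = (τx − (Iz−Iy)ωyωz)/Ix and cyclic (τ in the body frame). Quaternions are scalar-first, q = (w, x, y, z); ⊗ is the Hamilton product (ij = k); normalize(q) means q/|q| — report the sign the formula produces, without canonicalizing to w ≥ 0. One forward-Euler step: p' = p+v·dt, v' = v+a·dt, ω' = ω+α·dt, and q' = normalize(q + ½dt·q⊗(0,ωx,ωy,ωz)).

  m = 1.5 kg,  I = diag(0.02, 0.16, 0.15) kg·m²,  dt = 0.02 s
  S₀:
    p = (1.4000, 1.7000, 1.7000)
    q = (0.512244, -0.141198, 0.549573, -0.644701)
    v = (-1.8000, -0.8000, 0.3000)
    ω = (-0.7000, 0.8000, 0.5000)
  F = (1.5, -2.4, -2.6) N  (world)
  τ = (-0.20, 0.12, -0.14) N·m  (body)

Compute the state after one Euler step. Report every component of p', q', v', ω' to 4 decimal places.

p' = (1.3640, 1.6840, 1.7060)
q' = (0.5100, -0.1369, 0.5589, -0.6394)
v' = (-1.7800, -0.8320, 0.2653)
ω' = (-0.8960, 0.8093, 0.4918)

α = I⁻¹(τ − ω×Iω) = (-9.8000, 0.4656, -0.4107)
ω' = ω + α·dt = (-0.8960, 0.8093, 0.4918)
Hamilton product q⊗(0,ω) = (-0.2161465, 0.4319765, 0.9316849, 0.5278647)
q' = normalize(q + ½dt·q⊗(0,ω)) = (0.5100, -0.1369, 0.5589, -0.6394)
a = (1.0000, -1.6000, -1.7333)
p + v·dt = (1.3640, 1.6840, 1.7060)
new velocity v' = (-1.7800, -0.8320, 0.2653)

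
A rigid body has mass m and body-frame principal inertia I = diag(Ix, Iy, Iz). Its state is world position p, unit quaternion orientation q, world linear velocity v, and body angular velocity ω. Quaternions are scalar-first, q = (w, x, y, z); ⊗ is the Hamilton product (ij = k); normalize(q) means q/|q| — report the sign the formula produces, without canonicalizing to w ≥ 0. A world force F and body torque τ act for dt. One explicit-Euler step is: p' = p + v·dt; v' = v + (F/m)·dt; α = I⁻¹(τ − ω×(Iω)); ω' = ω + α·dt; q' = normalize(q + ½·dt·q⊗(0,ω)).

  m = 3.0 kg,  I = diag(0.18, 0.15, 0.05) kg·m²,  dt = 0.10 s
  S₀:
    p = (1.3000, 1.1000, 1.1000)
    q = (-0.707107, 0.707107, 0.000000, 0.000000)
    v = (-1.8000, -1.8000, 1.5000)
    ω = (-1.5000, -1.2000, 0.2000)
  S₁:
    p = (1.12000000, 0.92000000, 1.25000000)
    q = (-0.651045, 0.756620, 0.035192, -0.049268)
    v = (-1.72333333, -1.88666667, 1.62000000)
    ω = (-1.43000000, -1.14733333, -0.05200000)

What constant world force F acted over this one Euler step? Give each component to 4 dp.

F = (2.3000, -2.6000, 3.6000)

Δv = v₁−v₀ = (0.07666667, -0.08666667, 0.12000000)
F = m·Δv/dt = (2.3000, -2.6000, 3.6000)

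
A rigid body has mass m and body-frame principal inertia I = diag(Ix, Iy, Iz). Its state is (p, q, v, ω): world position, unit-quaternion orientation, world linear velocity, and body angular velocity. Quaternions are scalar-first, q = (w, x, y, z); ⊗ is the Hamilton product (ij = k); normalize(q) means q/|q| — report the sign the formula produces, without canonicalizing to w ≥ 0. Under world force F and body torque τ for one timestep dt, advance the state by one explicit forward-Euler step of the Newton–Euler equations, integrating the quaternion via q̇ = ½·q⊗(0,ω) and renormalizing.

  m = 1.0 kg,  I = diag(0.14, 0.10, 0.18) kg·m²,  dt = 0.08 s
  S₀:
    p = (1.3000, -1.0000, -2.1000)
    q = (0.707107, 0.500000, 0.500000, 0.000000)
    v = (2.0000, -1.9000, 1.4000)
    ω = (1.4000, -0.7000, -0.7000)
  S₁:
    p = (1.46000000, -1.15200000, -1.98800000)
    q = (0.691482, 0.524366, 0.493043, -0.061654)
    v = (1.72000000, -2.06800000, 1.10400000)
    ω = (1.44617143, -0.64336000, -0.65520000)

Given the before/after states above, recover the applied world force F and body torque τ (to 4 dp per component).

F = (-3.5000, -2.1000, -3.7000)
τ = (0.1200, 0.1100, 0.1400)

Δv = v₁−v₀ = (-0.28000000, -0.16800000, -0.29600000)
F = m·Δv/dt = (-3.5000, -2.1000, -3.7000)
rate change Δω = (0.04617143, 0.05664000, 0.04480000)
ω₀×(Iω₀) = (0.0392, 0.0392, 0.0392)
τ = I·(Δω/dt) + ω₀×(Iω₀) = (0.1200, 0.1100, 0.1400)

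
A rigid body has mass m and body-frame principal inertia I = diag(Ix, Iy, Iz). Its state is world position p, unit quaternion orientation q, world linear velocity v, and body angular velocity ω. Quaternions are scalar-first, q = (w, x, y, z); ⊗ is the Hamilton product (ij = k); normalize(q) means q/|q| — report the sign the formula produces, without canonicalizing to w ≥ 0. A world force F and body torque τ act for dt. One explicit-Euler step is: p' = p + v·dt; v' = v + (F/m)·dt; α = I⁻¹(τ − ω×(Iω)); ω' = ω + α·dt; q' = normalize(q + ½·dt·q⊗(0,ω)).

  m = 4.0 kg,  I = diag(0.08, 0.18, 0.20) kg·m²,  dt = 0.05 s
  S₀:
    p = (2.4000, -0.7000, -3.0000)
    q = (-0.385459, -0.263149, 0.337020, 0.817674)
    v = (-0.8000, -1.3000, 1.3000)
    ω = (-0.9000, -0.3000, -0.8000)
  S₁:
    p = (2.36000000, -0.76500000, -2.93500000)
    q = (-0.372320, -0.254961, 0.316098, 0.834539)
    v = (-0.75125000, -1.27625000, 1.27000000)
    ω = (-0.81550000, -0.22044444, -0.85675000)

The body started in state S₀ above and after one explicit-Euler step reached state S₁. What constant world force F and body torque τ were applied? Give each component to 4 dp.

rate change Δω = (0.08450000, 0.07955556, -0.05675000)
I·α + gyro = (0.1400, 0.2000, -0.2000)
Δv = v₁−v₀ = (0.04875000, 0.02375000, -0.03000000)
F = m·Δv/dt = (3.9000, 1.9000, -2.4000)

F = (3.9000, 1.9000, -2.4000)
τ = (0.1400, 0.2000, -0.2000)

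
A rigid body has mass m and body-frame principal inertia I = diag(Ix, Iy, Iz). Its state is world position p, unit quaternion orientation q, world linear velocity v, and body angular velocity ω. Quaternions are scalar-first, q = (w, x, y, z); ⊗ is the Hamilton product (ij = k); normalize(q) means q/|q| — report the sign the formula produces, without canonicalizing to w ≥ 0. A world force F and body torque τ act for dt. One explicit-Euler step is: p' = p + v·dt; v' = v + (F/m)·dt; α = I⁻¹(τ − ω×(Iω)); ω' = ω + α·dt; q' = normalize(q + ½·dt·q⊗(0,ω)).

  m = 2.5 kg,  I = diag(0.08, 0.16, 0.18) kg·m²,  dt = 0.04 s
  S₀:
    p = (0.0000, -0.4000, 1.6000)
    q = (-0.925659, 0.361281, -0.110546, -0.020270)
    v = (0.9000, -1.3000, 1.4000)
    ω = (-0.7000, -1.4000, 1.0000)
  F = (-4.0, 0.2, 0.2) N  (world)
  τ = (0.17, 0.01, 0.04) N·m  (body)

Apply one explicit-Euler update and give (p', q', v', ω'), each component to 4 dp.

(τ − ω×Iω)/I = (2.4750, -0.3750, -0.2133)
new body rate ω' = (-0.6010, -1.4150, 0.9915)
q⊗(0,ω) = (0.1184023, 0.5090373, 0.9488306, -1.5088346)
q' = normalize(q + ½dt·q⊗(0,ω)) = (-0.9227, 0.3712, -0.0915, -0.0504)
linear accel F/m = (-1.6000, 0.0800, 0.0800)
p' = p + v·dt = (0.0360, -0.4520, 1.6560)
v' = v + a·dt = (0.8360, -1.2968, 1.4032)

p' = (0.0360, -0.4520, 1.6560)
q' = (-0.9227, 0.3712, -0.0915, -0.0504)
v' = (0.8360, -1.2968, 1.4032)
ω' = (-0.6010, -1.4150, 0.9915)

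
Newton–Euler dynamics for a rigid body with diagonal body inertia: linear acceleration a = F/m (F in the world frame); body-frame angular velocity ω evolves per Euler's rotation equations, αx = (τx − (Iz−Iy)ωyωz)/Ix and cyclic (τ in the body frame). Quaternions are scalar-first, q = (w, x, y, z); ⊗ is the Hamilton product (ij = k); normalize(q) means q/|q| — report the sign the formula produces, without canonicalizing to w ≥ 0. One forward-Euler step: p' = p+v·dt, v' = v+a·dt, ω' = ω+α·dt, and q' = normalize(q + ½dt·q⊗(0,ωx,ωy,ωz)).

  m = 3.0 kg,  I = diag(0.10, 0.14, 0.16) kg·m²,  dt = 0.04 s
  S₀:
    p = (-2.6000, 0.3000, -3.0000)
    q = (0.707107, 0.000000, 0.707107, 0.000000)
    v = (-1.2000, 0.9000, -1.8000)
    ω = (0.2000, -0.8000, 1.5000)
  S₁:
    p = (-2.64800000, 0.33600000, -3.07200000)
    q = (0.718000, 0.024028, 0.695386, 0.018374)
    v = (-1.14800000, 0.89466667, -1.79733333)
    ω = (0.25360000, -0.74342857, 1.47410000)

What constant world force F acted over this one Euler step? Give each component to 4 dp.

F = (3.9000, -0.4000, 0.2000)

Δv = v₁−v₀ = (0.05200000, -0.00533333, 0.00266667)
m·(v₁−v₀)/dt = (3.9000, -0.4000, 0.2000)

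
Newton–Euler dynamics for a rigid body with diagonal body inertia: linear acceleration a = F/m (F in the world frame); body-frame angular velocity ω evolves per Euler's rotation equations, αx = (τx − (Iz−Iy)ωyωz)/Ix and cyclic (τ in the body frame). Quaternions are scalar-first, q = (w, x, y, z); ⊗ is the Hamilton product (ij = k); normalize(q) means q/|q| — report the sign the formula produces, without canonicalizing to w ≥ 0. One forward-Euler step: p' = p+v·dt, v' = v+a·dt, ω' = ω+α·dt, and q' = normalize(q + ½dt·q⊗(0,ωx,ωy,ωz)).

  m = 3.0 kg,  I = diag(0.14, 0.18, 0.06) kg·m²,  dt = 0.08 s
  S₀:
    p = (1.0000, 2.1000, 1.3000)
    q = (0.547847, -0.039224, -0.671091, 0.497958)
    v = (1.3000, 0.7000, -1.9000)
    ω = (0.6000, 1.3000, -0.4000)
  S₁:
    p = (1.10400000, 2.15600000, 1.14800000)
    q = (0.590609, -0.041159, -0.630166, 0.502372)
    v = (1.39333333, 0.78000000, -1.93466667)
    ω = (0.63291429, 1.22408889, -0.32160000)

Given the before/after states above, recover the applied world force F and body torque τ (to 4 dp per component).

F = (3.5000, 3.0000, -1.3000)
τ = (0.1200, -0.1900, 0.0900)

v₁ − v₀ = (0.09333333, 0.08000000, -0.03466667)
F = m·Δv/dt = (3.5000, 3.0000, -1.3000)
rate change Δω = (0.03291429, -0.07591111, 0.07840000)
ω₀×(Iω₀) = (0.0624, -0.0192, 0.0312)
I·α + gyro = (0.1200, -0.1900, 0.0900)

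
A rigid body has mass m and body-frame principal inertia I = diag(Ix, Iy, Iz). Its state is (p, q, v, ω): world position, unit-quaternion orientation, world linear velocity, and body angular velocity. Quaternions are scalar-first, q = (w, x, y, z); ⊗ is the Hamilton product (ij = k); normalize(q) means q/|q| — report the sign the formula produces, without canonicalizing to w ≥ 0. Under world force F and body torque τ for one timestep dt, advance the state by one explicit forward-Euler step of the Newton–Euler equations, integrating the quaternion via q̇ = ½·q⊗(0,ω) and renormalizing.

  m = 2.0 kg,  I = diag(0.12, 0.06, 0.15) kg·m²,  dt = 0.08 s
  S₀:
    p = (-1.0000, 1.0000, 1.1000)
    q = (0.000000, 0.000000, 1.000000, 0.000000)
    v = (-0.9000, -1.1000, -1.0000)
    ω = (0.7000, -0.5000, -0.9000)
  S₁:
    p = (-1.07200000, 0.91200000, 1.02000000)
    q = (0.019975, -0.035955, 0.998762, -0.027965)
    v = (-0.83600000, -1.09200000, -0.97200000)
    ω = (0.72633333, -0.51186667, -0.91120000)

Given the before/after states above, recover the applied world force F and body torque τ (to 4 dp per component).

F = (1.6000, 0.2000, 0.7000)
τ = (0.0800, 0.0100, 0.0000)

Δω = ω₁−ω₀ = (0.02633333, -0.01186667, -0.01120000)
gyro term ω₀×Iω₀ = (0.0405, 0.0189, 0.0210)
τ = I·(Δω/dt) + ω₀×(Iω₀) = (0.0800, 0.0100, 0.0000)
v₁ − v₀ = (0.06400000, 0.00800000, 0.02800000)
m·(v₁−v₀)/dt = (1.6000, 0.2000, 0.7000)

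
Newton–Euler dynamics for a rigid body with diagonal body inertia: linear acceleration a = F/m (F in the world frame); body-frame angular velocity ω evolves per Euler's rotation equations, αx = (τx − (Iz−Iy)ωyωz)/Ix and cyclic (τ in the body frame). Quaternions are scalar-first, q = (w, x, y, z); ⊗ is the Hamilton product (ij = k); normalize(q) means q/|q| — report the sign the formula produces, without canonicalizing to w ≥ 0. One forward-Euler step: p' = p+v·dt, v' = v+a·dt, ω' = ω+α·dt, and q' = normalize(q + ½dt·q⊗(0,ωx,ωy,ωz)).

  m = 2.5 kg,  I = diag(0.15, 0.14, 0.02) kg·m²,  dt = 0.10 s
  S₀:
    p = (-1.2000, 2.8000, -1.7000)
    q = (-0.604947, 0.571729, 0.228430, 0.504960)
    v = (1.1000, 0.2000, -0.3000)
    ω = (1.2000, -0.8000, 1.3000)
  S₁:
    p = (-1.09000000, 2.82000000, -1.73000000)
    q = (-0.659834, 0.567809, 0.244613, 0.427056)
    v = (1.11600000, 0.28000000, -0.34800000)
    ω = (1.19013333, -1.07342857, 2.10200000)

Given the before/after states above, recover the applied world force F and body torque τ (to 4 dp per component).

F = (0.4000, 2.0000, -1.2000)
τ = (0.1100, -0.1800, 0.1700)

velocity change Δv = (0.01600000, 0.08000000, -0.04800000)
m·(v₁−v₀)/dt = (0.4000, 2.0000, -1.2000)
Δω = ω₁−ω₀ = (-0.00986667, -0.27342857, 0.80200000)
gyro term ω₀×Iω₀ = (0.1248, 0.2028, 0.0096)
τ = I·(Δω/dt) + ω₀×(Iω₀) = (0.1100, -0.1800, 0.1700)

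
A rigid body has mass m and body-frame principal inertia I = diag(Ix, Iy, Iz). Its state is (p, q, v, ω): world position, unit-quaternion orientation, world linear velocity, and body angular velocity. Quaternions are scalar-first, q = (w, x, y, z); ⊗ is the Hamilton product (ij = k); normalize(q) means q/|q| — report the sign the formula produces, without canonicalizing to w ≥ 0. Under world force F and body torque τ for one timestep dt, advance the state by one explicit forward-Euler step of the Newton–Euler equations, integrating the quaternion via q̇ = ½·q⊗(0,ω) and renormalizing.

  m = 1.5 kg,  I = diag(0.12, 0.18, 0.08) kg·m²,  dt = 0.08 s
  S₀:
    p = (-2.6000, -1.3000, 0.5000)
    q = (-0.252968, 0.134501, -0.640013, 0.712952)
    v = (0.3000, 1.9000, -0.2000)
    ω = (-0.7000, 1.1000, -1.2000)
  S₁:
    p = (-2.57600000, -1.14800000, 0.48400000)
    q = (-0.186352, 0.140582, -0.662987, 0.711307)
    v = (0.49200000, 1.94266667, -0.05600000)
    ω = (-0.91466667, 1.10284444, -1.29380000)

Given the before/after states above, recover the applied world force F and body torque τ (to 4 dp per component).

Δv = v₁−v₀ = (0.19200000, 0.04266667, 0.14400000)
F = m·Δv/dt = (3.6000, 0.8000, 2.7000)
rate change Δω = (-0.21466667, 0.00284444, -0.09380000)
gyro term ω₀×Iω₀ = (0.1320, 0.0336, -0.0462)
I·α + gyro = (-0.1900, 0.0400, -0.1400)

F = (3.6000, 0.8000, 2.7000)
τ = (-0.1900, 0.0400, -0.1400)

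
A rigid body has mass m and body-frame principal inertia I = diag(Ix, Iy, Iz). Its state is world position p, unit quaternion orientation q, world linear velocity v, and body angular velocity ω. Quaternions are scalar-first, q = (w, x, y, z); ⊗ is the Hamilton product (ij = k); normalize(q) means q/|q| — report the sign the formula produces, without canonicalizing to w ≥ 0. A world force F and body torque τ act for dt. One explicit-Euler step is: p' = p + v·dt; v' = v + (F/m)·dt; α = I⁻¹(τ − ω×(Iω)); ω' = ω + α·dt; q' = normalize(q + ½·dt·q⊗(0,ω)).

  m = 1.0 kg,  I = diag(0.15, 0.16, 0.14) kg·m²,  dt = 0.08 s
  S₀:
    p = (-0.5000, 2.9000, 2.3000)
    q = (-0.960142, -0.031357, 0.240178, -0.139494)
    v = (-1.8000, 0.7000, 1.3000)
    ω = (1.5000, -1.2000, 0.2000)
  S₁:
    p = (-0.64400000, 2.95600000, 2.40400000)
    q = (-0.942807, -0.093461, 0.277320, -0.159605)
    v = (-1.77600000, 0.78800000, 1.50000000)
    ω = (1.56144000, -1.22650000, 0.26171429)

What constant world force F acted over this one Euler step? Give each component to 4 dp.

F = (0.3000, 1.1000, 2.5000)

v₁ − v₀ = (0.02400000, 0.08800000, 0.20000000)
F = m·Δv/dt = (0.3000, 1.1000, 2.5000)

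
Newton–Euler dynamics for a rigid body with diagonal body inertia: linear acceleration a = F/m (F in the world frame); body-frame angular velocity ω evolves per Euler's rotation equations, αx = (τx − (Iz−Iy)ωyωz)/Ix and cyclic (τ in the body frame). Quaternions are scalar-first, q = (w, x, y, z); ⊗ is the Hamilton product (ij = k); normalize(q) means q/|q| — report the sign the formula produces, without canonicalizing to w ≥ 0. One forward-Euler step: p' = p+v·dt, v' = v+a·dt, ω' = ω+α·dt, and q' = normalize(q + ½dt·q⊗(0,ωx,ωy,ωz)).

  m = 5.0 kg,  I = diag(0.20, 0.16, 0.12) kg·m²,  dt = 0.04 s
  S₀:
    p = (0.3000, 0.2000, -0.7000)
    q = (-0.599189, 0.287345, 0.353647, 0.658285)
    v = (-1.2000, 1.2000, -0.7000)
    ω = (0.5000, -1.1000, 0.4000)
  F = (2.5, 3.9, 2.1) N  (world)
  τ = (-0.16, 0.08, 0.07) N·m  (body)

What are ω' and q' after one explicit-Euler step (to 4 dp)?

(τ − ω×Iω)/I = (-0.8880, 0.4000, 0.4000)
ω + α·dt = (0.4645, -1.0840, 0.4160)
q⊗(0,ω) = (-0.0179748, 0.5659778, 0.8733124, -0.7325786)
q + ½dt·q⊗(0,ω), renormalized = (-0.5994, 0.2986, 0.3710, 0.6434)

ω' = (0.4645, -1.0840, 0.4160)
q' = (-0.5994, 0.2986, 0.3710, 0.6434)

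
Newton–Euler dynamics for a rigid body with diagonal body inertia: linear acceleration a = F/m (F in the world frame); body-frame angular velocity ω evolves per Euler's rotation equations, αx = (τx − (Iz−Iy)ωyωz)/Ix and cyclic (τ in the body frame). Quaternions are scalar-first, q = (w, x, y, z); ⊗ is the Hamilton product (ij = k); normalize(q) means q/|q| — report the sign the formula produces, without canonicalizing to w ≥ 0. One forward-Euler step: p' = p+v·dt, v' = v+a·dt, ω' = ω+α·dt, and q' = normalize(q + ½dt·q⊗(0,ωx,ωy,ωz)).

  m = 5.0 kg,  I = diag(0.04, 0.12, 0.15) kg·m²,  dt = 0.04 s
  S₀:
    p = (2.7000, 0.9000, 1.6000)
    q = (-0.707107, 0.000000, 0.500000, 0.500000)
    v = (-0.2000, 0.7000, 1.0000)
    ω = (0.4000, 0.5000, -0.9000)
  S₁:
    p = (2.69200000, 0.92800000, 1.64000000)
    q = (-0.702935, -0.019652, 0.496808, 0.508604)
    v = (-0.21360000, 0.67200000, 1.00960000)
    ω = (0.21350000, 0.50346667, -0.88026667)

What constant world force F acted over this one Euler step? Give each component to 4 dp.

Δv = v₁−v₀ = (-0.01360000, -0.02800000, 0.00960000)
applied force F = (-1.7000, -3.5000, 1.2000)

F = (-1.7000, -3.5000, 1.2000)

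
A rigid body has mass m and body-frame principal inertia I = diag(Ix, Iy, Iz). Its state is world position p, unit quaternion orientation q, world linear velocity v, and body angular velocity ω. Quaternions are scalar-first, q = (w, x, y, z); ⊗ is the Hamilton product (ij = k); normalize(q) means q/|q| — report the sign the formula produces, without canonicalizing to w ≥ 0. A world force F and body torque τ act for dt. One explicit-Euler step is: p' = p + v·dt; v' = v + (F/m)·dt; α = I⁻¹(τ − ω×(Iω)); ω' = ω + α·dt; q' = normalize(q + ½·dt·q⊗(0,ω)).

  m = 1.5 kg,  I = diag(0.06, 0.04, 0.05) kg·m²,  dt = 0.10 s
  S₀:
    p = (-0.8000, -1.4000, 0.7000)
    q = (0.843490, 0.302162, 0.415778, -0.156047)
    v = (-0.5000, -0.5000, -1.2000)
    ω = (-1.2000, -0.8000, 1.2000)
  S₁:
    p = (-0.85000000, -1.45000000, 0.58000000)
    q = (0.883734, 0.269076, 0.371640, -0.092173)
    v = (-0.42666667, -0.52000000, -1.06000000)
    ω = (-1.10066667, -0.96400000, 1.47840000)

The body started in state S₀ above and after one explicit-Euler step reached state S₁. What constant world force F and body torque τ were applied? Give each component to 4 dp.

F = (1.1000, -0.3000, 2.1000)
τ = (0.0500, -0.0800, 0.1200)

rate change Δω = (0.09933333, -0.16400000, 0.27840000)
ω₀×(Iω₀) = (-0.0096, -0.0144, -0.0192)
applied torque τ = (0.0500, -0.0800, 0.1200)
Δv = v₁−v₀ = (0.07333333, -0.02000000, 0.14000000)
F = m·Δv/dt = (1.1000, -0.3000, 2.1000)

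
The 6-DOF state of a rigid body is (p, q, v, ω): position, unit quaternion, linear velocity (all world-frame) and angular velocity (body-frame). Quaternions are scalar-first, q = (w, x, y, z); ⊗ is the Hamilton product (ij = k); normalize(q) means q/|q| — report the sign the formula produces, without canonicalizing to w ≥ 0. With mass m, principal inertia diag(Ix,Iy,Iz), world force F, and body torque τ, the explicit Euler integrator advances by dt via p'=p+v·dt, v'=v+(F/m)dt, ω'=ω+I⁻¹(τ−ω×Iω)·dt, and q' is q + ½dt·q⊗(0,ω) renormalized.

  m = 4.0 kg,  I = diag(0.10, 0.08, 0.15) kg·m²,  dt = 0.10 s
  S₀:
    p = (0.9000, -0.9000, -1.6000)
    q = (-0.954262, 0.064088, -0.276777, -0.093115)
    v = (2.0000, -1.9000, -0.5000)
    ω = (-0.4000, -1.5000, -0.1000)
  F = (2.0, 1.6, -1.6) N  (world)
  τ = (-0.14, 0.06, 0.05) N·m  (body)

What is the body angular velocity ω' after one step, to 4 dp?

ω' = (-0.5505, -1.4225, -0.0587)

gyro term ω×Iω = (0.0105, -0.0020, -0.0120)
angular accel α = (-1.5050, 0.7750, 0.4133)
ω + α·dt = (-0.5505, -1.4225, -0.0587)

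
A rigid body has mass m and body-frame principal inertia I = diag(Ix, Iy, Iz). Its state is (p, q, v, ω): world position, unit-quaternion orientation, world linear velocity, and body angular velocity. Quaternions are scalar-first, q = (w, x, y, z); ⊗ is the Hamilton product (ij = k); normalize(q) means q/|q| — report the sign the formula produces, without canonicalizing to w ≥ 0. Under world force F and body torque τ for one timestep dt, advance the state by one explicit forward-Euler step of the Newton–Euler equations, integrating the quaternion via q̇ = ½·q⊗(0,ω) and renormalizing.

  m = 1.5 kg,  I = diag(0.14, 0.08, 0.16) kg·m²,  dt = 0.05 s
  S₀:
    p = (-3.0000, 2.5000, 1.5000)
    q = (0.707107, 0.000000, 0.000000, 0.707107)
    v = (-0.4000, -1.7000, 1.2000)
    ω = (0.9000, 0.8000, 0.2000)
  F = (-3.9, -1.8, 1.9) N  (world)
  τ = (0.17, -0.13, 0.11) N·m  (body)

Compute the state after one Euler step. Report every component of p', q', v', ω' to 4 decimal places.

p' = (-3.0200, 2.4150, 1.5600)
q' = (0.7032, 0.0018, 0.0300, 0.7103)
v' = (-0.5300, -1.7600, 1.2633)
ω' = (0.9561, 0.7210, 0.2479)

p + v·dt = (-3.0200, 2.4150, 1.5600)
new velocity v' = (-0.5300, -1.7600, 1.2633)
precession coupling ω×(Iω) = (0.0128, -0.0036, -0.0432)
angular accel α = (1.1229, -1.5800, 0.9575)
ω + α·dt = (0.9561, 0.7210, 0.2479)
q⊗(0,ω) = (-0.1414214, 0.0707107, 1.2020819, 0.1414214)
q' = normalize(q + ½dt·q⊗(0,ω)) = (0.7032, 0.0018, 0.0300, 0.7103)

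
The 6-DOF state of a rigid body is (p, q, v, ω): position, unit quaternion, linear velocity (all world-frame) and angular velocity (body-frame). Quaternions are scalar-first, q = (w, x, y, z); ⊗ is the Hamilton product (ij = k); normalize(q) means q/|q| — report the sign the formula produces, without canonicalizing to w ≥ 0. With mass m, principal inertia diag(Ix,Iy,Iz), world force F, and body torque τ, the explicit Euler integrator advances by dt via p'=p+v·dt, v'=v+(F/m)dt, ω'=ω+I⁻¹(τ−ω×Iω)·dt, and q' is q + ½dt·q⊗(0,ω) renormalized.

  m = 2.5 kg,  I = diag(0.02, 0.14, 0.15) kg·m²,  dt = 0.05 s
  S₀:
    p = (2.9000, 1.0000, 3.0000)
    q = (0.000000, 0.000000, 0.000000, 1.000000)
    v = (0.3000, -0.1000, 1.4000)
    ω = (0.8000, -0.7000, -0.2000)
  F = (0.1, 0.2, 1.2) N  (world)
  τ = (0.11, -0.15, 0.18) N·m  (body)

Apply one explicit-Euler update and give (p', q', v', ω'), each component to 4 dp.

linear accel F/m = (0.0400, 0.0800, 0.4800)
new position p' = (2.9150, 0.9950, 3.0700)
v' = v + a·dt = (0.3020, -0.0960, 1.4240)
precession coupling ω×(Iω) = (0.0014, 0.0208, -0.0672)
(τ − ω×Iω)/I = (5.4300, -1.2200, 1.6480)
new body rate ω' = (1.0715, -0.7610, -0.1176)
q⊗(0,ω) = (0.2000000, 0.7000000, 0.8000000, 0.0000000)
q + ½dt·q⊗(0,ω), renormalized = (0.0050, 0.0175, 0.0200, 0.9996)

p' = (2.9150, 0.9950, 3.0700)
q' = (0.0050, 0.0175, 0.0200, 0.9996)
v' = (0.3020, -0.0960, 1.4240)
ω' = (1.0715, -0.7610, -0.1176)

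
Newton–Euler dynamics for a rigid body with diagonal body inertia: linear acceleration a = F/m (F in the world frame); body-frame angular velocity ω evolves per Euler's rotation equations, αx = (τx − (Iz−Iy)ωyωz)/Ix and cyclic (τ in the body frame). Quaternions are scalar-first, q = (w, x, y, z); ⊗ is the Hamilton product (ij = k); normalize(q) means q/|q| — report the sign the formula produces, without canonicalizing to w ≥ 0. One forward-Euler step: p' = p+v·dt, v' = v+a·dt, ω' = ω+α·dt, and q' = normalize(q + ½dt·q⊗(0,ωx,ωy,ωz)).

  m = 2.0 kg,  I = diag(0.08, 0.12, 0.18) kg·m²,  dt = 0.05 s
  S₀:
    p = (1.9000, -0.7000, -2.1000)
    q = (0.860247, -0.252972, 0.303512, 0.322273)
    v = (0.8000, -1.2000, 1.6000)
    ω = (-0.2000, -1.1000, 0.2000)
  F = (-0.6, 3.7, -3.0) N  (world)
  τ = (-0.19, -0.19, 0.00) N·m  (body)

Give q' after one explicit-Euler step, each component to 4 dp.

2q̇ = q⊗(0,ω) = (0.2188142, 0.2431533, -0.9601319, 0.5110210)
q' = normalize(q + ½dt·q⊗(0,ω)) = (0.8654, -0.2468, 0.2794, 0.3349)

q' = (0.8654, -0.2468, 0.2794, 0.3349)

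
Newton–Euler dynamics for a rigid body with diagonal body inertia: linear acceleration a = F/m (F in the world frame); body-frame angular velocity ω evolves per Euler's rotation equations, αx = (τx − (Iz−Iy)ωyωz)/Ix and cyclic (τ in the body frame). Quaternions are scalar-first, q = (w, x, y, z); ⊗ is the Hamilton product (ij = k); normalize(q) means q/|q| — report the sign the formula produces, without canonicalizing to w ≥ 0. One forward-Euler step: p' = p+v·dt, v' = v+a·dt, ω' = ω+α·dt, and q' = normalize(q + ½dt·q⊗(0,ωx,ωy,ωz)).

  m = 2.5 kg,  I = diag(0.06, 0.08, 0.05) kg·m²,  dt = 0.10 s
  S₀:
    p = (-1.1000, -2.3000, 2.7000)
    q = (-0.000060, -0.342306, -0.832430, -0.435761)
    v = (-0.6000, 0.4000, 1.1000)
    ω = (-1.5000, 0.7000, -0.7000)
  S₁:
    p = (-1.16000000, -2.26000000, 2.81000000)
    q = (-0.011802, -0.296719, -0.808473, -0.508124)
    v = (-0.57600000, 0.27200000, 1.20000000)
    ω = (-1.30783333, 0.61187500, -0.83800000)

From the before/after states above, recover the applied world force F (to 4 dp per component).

v₁ − v₀ = (0.02400000, -0.12800000, 0.10000000)
m·(v₁−v₀)/dt = (0.6000, -3.2000, 2.5000)

F = (0.6000, -3.2000, 2.5000)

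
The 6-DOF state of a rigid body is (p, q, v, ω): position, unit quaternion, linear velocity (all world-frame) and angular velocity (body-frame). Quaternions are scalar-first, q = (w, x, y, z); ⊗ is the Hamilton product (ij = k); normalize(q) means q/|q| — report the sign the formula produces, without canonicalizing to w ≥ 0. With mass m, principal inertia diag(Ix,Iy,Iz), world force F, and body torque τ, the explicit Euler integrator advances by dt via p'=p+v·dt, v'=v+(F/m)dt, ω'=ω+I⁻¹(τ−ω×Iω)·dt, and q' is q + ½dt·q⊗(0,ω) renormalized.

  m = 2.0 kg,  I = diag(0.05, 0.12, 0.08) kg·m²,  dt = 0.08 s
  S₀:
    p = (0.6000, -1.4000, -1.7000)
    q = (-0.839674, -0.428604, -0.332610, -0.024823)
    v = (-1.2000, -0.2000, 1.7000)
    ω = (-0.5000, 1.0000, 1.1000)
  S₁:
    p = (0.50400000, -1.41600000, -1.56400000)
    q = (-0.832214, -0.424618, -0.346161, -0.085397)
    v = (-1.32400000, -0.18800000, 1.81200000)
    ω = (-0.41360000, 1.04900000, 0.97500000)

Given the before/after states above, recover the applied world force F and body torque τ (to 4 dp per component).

velocity change Δv = (-0.12400000, 0.01200000, 0.11200000)
m·(v₁−v₀)/dt = (-3.1000, 0.3000, 2.8000)
Δω = ω₁−ω₀ = (0.08640000, 0.04900000, -0.12500000)
precession coupling = (-0.0440, 0.0165, -0.0350)
I·α + gyro = (0.0100, 0.0900, -0.1600)

F = (-3.1000, 0.3000, 2.8000)
τ = (0.0100, 0.0900, -0.1600)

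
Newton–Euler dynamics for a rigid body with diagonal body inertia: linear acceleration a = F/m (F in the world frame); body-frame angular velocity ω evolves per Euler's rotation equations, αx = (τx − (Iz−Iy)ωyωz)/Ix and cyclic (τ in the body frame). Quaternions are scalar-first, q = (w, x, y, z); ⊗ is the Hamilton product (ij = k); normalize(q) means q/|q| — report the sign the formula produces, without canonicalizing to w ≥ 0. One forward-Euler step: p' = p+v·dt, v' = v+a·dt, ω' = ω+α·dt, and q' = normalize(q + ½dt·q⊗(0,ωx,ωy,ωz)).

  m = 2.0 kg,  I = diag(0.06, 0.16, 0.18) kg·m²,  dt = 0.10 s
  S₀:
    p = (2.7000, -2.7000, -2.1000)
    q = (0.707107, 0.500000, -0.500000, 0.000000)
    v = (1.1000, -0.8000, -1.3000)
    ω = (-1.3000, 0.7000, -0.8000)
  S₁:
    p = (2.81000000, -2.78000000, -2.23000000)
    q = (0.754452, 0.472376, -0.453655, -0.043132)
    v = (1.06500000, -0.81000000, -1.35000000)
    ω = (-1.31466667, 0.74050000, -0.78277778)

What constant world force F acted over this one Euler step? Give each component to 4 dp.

v₁ − v₀ = (-0.03500000, -0.01000000, -0.05000000)
F = m·Δv/dt = (-0.7000, -0.2000, -1.0000)

F = (-0.7000, -0.2000, -1.0000)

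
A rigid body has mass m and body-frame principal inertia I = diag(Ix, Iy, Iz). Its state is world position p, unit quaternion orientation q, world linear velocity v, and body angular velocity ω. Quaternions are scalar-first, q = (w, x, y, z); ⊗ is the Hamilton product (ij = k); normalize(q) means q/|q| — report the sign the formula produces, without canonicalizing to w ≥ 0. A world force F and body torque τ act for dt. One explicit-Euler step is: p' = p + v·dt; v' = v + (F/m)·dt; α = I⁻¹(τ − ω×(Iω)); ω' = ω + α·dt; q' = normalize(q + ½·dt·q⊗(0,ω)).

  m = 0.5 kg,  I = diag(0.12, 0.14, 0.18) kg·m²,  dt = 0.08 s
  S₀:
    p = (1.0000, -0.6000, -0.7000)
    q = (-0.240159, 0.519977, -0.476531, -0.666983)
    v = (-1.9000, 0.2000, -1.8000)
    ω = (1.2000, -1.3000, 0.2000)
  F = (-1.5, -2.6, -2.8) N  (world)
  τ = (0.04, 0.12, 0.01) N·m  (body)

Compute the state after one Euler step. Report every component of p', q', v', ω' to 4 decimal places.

p' = (0.8480, -0.5840, -0.8440)
q' = (-0.2838, 0.4688, -0.4990, -0.6714)
v' = (-2.1400, -0.2160, -2.2480)
ω' = (1.2336, -1.2232, 0.2183)

ω×(Iω) gyroscopic = (-0.0104, -0.0144, -0.0312)
(τ − ω×Iω)/I = (0.4200, 0.9600, 0.2289)
new body rate ω' = (1.2336, -1.2232, 0.2183)
q⊗(0,ω) = (-1.1100661, -1.2505749, -0.5921683, -0.1521647)
q' = normalize(q + ½dt·q⊗(0,ω)) = (-0.2838, 0.4688, -0.4990, -0.6714)
p + v·dt = (0.8480, -0.5840, -0.8440)
new velocity v' = (-2.1400, -0.2160, -2.2480)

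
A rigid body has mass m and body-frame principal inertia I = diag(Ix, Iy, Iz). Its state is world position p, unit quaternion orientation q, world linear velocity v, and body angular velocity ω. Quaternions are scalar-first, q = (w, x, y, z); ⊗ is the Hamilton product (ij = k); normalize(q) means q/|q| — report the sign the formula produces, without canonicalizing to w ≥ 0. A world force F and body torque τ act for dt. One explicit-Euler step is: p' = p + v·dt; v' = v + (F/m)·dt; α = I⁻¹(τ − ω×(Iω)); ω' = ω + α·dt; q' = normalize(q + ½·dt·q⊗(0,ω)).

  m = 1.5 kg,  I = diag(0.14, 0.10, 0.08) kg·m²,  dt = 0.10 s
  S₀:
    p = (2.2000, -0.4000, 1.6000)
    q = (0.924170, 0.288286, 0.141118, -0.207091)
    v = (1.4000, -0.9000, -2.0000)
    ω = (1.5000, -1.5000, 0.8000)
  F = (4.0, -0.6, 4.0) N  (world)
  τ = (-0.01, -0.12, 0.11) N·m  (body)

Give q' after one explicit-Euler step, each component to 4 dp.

q' = (0.9156, 0.3455, 0.0445, -0.2010)

Hamilton product q⊗(0,ω) = (-0.0550792, 1.1885129, -1.9275203, 0.0952300)
q + ½dt·q⊗(0,ω), renormalized = (0.9156, 0.3455, 0.0445, -0.2010)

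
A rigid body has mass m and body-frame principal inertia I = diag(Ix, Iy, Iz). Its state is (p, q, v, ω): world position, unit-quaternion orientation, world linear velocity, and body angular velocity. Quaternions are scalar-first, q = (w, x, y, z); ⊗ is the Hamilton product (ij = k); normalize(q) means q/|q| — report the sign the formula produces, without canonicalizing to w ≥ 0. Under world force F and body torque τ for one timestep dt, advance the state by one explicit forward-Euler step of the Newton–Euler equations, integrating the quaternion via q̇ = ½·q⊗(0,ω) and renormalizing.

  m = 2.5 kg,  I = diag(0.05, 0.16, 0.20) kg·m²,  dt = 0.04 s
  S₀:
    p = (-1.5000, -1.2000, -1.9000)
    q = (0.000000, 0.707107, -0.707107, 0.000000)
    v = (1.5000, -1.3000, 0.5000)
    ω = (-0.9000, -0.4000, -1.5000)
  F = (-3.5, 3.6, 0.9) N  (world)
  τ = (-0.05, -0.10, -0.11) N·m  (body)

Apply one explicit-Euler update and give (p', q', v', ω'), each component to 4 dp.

p' = (-1.4400, -1.2520, -1.8800)
q' = (0.0071, 0.7279, -0.6855, -0.0184)
v' = (1.4440, -1.2424, 0.5144)
ω' = (-0.9592, -0.3744, -1.5299)

ω×(Iω) gyroscopic = (0.0240, -0.2025, 0.0396)
α = I⁻¹(τ − ω×Iω) = (-1.4800, 0.6406, -0.7480)
ω + α·dt = (-0.9592, -0.3744, -1.5299)
2q̇ = q⊗(0,ω) = (0.3535535, 1.0606605, 1.0606605, -0.9192391)
updated quaternion q' = (0.0071, 0.7279, -0.6855, -0.0184)
a = F/m = (-1.4000, 1.4400, 0.3600)
new position p' = (-1.4400, -1.2520, -1.8800)
v + (F/m)dt = (1.4440, -1.2424, 0.5144)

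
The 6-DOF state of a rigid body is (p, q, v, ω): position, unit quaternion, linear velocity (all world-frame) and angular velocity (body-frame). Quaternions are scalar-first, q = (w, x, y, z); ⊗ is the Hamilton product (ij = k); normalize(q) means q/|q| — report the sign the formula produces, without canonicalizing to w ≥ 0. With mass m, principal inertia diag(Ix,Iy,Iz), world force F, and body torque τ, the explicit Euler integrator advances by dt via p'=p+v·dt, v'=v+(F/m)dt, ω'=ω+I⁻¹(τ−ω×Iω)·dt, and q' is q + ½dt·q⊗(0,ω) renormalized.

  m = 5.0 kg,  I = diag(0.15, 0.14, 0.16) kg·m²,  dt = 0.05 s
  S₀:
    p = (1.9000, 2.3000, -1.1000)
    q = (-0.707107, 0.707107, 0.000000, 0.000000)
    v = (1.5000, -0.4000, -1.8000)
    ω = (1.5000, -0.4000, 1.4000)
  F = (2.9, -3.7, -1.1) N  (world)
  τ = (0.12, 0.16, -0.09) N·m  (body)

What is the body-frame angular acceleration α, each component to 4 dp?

α = (0.8747, 1.2929, -0.6000)

precession coupling ω×(Iω) = (-0.0112, -0.0210, 0.0060)
(τ − ω×Iω)/I = (0.8747, 1.2929, -0.6000)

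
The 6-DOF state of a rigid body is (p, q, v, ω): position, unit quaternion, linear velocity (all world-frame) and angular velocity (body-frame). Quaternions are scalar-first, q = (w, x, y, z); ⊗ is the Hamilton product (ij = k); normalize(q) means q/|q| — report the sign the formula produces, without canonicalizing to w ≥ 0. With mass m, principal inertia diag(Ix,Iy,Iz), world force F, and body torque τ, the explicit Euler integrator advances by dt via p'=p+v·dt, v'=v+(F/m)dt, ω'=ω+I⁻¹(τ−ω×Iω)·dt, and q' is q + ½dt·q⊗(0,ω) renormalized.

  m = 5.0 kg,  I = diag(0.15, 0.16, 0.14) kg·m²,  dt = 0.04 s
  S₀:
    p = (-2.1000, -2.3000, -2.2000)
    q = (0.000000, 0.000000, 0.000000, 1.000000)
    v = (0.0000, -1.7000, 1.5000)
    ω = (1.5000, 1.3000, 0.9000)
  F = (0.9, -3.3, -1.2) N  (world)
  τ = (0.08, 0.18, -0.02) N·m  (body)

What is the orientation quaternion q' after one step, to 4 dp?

Hamilton product q⊗(0,ω) = (-0.9000000, -1.3000000, 1.5000000, 0.0000000)
updated quaternion q' = (-0.0180, -0.0260, 0.0300, 0.9991)

q' = (-0.0180, -0.0260, 0.0300, 0.9991)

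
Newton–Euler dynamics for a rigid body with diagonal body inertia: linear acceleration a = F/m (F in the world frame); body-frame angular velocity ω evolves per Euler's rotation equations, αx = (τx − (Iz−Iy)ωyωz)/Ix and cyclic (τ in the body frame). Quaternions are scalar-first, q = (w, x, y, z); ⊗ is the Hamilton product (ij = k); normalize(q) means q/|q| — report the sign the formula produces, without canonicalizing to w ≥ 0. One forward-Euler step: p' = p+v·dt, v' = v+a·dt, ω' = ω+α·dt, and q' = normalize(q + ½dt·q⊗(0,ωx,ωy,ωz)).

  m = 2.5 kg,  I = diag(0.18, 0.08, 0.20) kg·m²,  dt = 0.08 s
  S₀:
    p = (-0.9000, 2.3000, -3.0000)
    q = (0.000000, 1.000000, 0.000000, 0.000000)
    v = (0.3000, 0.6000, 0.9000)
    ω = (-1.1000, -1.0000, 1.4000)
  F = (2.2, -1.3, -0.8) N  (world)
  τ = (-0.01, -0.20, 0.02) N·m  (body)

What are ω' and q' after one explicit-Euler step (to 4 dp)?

precession coupling ω×(Iω) = (-0.1680, 0.0308, -0.1100)
α = I⁻¹(τ − ω×Iω) = (0.8778, -2.8850, 0.6500)
ω' = ω + α·dt = (-1.0298, -1.2308, 1.4520)
2q̇ = q⊗(0,ω) = (1.1000000, 0.0000000, -1.4000000, -1.0000000)
updated quaternion q' = (0.0439, 0.9967, -0.0558, -0.0399)

ω' = (-1.0298, -1.2308, 1.4520)
q' = (0.0439, 0.9967, -0.0558, -0.0399)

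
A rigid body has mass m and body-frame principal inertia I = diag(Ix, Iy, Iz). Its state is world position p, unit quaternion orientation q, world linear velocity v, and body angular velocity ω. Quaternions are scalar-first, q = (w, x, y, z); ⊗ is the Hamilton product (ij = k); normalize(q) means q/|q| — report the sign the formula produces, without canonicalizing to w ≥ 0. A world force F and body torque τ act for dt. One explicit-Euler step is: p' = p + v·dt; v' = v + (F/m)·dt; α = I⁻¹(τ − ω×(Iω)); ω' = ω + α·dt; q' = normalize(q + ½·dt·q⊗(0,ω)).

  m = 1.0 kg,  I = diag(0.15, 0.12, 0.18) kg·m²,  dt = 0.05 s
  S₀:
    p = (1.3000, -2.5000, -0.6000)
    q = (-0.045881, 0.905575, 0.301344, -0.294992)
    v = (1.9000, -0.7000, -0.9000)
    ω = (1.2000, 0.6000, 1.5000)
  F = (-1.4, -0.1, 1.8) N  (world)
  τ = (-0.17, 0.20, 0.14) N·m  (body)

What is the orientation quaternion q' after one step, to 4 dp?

q' = (-0.0664, 0.9188, 0.2575, -0.2918)

q⊗(0,ω) = (-0.8250084, 0.5739540, -1.7398815, 0.1129107)
updated quaternion q' = (-0.0664, 0.9188, 0.2575, -0.2918)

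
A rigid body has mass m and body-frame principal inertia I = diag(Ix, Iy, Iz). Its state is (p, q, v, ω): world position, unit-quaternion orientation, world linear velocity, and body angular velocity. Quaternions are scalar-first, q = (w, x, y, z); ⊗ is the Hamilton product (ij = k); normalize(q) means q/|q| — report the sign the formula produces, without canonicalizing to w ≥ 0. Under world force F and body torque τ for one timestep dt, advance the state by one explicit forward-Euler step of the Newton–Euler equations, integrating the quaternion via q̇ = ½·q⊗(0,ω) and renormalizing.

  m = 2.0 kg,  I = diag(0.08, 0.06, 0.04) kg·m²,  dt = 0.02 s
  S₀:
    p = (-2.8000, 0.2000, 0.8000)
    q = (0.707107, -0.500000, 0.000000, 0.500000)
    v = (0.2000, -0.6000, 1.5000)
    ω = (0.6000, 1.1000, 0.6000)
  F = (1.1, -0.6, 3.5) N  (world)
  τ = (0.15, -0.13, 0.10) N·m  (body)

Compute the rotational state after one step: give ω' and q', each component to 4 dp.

ω' = (0.6408, 1.0519, 0.6566)
q' = (0.7070, -0.5012, 0.0138, 0.4987)

gyro term ω×Iω = (-0.0132, 0.0144, -0.0132)
(τ − ω×Iω)/I = (2.0400, -2.4067, 2.8300)
new body rate ω' = (0.6408, 1.0519, 0.6566)
q⊗(0,ω) = (0.0000000, -0.1257358, 1.3778177, -0.1257358)
q + ½dt·q⊗(0,ω), renormalized = (0.7070, -0.5012, 0.0138, 0.4987)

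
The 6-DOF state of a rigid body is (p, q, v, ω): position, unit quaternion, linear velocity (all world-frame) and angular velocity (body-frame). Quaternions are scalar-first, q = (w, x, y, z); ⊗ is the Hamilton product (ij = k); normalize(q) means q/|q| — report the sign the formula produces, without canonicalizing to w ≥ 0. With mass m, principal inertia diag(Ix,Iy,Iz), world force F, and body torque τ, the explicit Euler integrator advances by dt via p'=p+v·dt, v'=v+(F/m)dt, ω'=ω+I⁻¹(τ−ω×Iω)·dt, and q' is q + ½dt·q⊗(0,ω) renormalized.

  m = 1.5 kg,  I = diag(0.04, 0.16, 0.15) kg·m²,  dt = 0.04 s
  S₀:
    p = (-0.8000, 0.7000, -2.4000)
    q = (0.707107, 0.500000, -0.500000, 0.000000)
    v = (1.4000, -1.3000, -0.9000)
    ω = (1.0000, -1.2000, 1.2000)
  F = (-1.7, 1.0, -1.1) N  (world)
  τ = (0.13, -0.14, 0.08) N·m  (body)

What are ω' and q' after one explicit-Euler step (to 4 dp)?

ω' = (1.1156, -1.2020, 1.2597)
q' = (0.6846, 0.5018, -0.5286, 0.0150)

ω×(Iω) gyroscopic = (0.0144, -0.1320, -0.1440)
α = I⁻¹(τ − ω×Iω) = (2.8900, -0.0500, 1.4933)
ω + α·dt = (1.1156, -1.2020, 1.2597)
Hamilton product q⊗(0,ω) = (-1.1000000, 0.1071070, -1.4485284, 0.7485284)
q' = normalize(q + ½dt·q⊗(0,ω)) = (0.6846, 0.5018, -0.5286, 0.0150)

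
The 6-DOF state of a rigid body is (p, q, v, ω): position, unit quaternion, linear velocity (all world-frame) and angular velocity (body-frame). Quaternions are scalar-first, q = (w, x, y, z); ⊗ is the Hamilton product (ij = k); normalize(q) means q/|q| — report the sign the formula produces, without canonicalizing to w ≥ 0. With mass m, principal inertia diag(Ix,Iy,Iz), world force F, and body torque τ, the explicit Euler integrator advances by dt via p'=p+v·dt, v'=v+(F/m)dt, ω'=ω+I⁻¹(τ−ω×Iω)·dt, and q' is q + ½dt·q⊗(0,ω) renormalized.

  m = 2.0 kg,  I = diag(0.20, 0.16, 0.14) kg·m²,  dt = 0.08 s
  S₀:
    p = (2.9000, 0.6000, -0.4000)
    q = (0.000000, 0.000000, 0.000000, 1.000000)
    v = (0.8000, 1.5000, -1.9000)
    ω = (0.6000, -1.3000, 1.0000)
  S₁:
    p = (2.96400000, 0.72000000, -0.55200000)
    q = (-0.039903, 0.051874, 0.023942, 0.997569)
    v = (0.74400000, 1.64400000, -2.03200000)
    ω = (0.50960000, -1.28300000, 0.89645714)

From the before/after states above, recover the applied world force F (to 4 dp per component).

v₁ − v₀ = (-0.05600000, 0.14400000, -0.13200000)
F = m·Δv/dt = (-1.4000, 3.6000, -3.3000)

F = (-1.4000, 3.6000, -3.3000)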